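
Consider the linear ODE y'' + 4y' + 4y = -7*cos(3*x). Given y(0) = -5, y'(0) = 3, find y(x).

y = -880*exp(-2*x)/169 - 84*sin(3*x)/169 + 35*cos(3*x)/169 - 77*x*exp(-2*x)/13

Characteristic equation r² + 4r + 4 = 0 has discriminant (4)² - 4·(4) = 0, so r = -2 is a repeated root.
Hence y_h = (C1 + C2*x)*exp(-2*x).
Try y_p = A*cos(3*x) + B*sin(3*x). Substituting and equating the coefficients of cos(3x) and sin(3x) gives A = 35/169, B = -84/169, so y_p = -84*sin(3*x)/169 + 35*cos(3*x)/169.
General solution: y = -84*sin(3*x)/169 + 35*cos(3*x)/169 + C1*exp(-2*x) + C2*x*exp(-2*x).
Apply the initial conditions: y(0) = 35/169 + C1 = -5 and y'(0) = -252/169 + C2 - 2*C1 = 3. Solving gives C1 = -880/169, C2 = -77/13.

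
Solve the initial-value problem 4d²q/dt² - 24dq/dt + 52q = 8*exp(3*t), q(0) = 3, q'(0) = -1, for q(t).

Divide through by 4: q'' - 6q' + 13q = 2*exp(3*t).
Characteristic equation r² - 6r + 13 = 0 has discriminant (-6)² - 4·(13) = -16 < 0, so r = 3 ± 2i.
Hence q_h = C1*cos(2*t)*exp(3*t) + C2*exp(3*t)*sin(2*t).
Try q_p = A*exp(3*t). Substituting into the equation and dividing by exp(3*t) gives A = 1/2, so q_p = exp(3*t)/2.
General solution: q = exp(3*t)/2 + C1*cos(2*t)*exp(3*t) + C2*exp(3*t)*sin(2*t).
Apply the initial conditions: q(0) = 1/2 + C1 = 3 and q'(0) = 3/2 + 2*C2 + 3*C1 = -1. Solving gives C1 = 5/2, C2 = -5.

q = exp(3*t)/2 - 5*exp(3*t)*sin(2*t) + 5*cos(2*t)*exp(3*t)/2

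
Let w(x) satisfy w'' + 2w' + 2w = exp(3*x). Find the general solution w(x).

Characteristic equation r² + 2r + 2 = 0 has discriminant (2)² - 4·(2) = -4 < 0, so r = -1 ± i.
Hence w_h = C1*cos(x)*exp(-x) + C2*exp(-x)*sin(x).
Try w_p = A*exp(3*x). Substituting into the equation and dividing by exp(3*x) gives A = 1/17, so w_p = exp(3*x)/17.

w = exp(3*x)/17 + C1*cos(x)*exp(-x) + C2*exp(-x)*sin(x)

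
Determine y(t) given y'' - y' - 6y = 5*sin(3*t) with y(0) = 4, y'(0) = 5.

Characteristic equation r² - r - 6 = 0 factors as (r + 2)(r - 3) = 0, so r = -2, 3.
Hence y_h = C1*exp(-2*t) + C2*exp(3*t).
Try y_p = A*cos(3*t) + B*sin(3*t). Substituting and equating the coefficients of cos(3t) and sin(3t) gives A = 5/78, B = -25/78, so y_p = -25*sin(3*t)/78 + 5*cos(3*t)/78.
General solution: y = -25*sin(3*t)/78 + 5*cos(3*t)/78 + C1*exp(-2*t) + C2*exp(3*t).
Apply the initial conditions: y(0) = 5/78 + C1 + C2 = 4 and y'(0) = -25/26 - 2*C1 + 3*C2 = 5. Solving gives C1 = 76/65, C2 = 83/30.

y = -25*sin(3*t)/78 + 5*cos(3*t)/78 + 76*exp(-2*t)/65 + 83*exp(3*t)/30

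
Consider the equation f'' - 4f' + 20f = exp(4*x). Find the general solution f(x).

f = exp(4*x)/20 + C1*cos(4*x)*exp(2*x) + C2*exp(2*x)*sin(4*x)

Characteristic equation r² - 4r + 20 = 0 has discriminant (-4)² - 4·(20) = -64 < 0, so r = 2 ± 4i.
Hence f_h = C1*cos(4*x)*exp(2*x) + C2*exp(2*x)*sin(4*x).
Try f_p = A*exp(4*x). Substituting into the equation and dividing by exp(4*x) gives A = 1/20, so f_p = exp(4*x)/20.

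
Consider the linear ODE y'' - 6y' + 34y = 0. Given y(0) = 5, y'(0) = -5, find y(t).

Characteristic equation r² - 6r + 34 = 0 has discriminant (-6)² - 4·(34) = -100 < 0, so r = 3 ± 5i.
Hence y_h = C1*cos(5*t)*exp(3*t) + C2*exp(3*t)*sin(5*t).
Apply the initial conditions: y(0) = C1 = 5 and y'(0) = 3*C1 + 5*C2 = -5. Solving gives C1 = 5, C2 = -4.

y = -4*exp(3*t)*sin(5*t) + 5*cos(5*t)*exp(3*t)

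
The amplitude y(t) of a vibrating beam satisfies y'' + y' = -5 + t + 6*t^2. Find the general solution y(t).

Characteristic equation r² + r = 0 factors as (r + 1)r = 0, so r = -1, 0.
Hence y_h = C1*exp(-t) + C2.
Since 0 is a characteristic root (multiplicity 1), multiply the polynomial trial by t: try y_p = t*(A0 + A1*t + A2*t^2). Substituting and matching coefficients of each power of t gives A0 = 6, A1 = -11/2, A2 = 2, so y_p = 2*t^3 + 6*t - 11*t^2/2.

y = C2 + 2*t**3 + 6*t - 11*t**2/2 + C1*exp(-t)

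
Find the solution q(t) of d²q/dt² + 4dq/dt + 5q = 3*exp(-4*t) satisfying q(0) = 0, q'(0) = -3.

q = 3*exp(-4*t)/5 - 9*exp(-2*t)*sin(t)/5 - 3*cos(t)*exp(-2*t)/5

Characteristic equation r² + 4r + 5 = 0 has discriminant (4)² - 4·(5) = -4 < 0, so r = -2 ± i.
Hence q_h = C1*cos(t)*exp(-2*t) + C2*exp(-2*t)*sin(t).
Try q_p = A*exp(-4*t). Substituting into the equation and dividing by exp(-4*t) gives A = 3/5, so q_p = 3*exp(-4*t)/5.
General solution: q = 3*exp(-4*t)/5 + C1*cos(t)*exp(-2*t) + C2*exp(-2*t)*sin(t).
Apply the initial conditions: q(0) = 3/5 + C1 = 0 and q'(0) = -12/5 + C2 - 2*C1 = -3. Solving gives C1 = -3/5, C2 = -9/5.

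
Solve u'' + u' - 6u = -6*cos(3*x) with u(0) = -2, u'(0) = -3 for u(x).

Characteristic equation r² + r - 6 = 0 factors as (r - 2)(r + 3) = 0, so r = 2, -3.
Hence u_h = C1*exp(2*x) + C2*exp(-3*x).
Try u_p = A*cos(3*x) + B*sin(3*x). Substituting and equating the coefficients of cos(3x) and sin(3x) gives A = 5/13, B = -1/13, so u_p = -sin(3*x)/13 + 5*cos(3*x)/13.
General solution: u = -sin(3*x)/13 + 5*cos(3*x)/13 + C1*exp(2*x) + C2*exp(-3*x).
Apply the initial conditions: u(0) = 5/13 + C1 + C2 = -2 and u'(0) = -3/13 - 3*C2 + 2*C1 = -3. Solving gives C1 = -129/65, C2 = -2/5.

u = -129*exp(2*x)/65 - 2*exp(-3*x)/5 - sin(3*x)/13 + 5*cos(3*x)/13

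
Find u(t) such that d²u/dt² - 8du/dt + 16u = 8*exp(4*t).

Characteristic equation r² - 8r + 16 = 0 has discriminant (-8)² - 4·(16) = 0, so r = 4 is a repeated root.
Hence u_h = (C1 + C2*t)*exp(4*t).
Since exp(4*t) solves the homogeneous equation (r = 4 is a root of multiplicity 2), multiply the trial by t^2. Try u_p = A*t^2*exp(4*t). Substituting into the equation and dividing by exp(4*t) gives A = 4, so u_p = 4*t^2*exp(4*t).

u = C1*exp(4*t) + 4*t**2*exp(4*t) + C2*t*exp(4*t)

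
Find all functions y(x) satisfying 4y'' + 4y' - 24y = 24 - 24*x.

Divide through by 4: y'' + y' - 6y = 6 - 6*x.
Characteristic equation r² + r - 6 = 0 factors as (r - 2)(r + 3) = 0, so r = 2, -3.
Hence y_h = C1*exp(2*x) + C2*exp(-3*x).
For the particular solution try y_p = A0 + A1*x. Substituting and matching coefficients of each power of x gives A0 = -5/6, A1 = 1, so y_p = -5/6 + x.

y = -5/6 + x + C1*exp(2*x) + C2*exp(-3*x)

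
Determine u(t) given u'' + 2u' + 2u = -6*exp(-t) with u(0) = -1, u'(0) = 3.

Characteristic equation r² + 2r + 2 = 0 has discriminant (2)² - 4·(2) = -4 < 0, so r = -1 ± i.
Hence u_h = C1*cos(t)*exp(-t) + C2*exp(-t)*sin(t).
Try u_p = A*exp(-t). Substituting into the equation and dividing by exp(-t) gives A = -6, so u_p = -6*exp(-t).
General solution: u = -6*exp(-t) + C1*cos(t)*exp(-t) + C2*exp(-t)*sin(t).
Apply the initial conditions: u(0) = -6 + C1 = -1 and u'(0) = 6 + C2 - C1 = 3. Solving gives C1 = 5, C2 = 2.

u = -6*exp(-t) + 2*exp(-t)*sin(t) + 5*cos(t)*exp(-t)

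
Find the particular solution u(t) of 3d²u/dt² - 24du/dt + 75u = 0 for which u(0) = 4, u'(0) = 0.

Divide through by 3: u'' - 8u' + 25u = 0.
Characteristic equation r² - 8r + 25 = 0 has discriminant (-8)² - 4·(25) = -36 < 0, so r = 4 ± 3i.
Hence u_h = C1*cos(3*t)*exp(4*t) + C2*exp(4*t)*sin(3*t).
Apply the initial conditions: u(0) = C1 = 4 and u'(0) = 3*C2 + 4*C1 = 0. Solving gives C1 = 4, C2 = -16/3.

u = 4*cos(3*t)*exp(4*t) - 16*exp(4*t)*sin(3*t)/3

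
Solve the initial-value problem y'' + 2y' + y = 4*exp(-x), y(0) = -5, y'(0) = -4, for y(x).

Characteristic equation r² + 2r + 1 = 0 has discriminant (2)² - 4·(1) = 0, so r = -1 is a repeated root.
Hence y_h = (C1 + C2*x)*exp(-x).
Since exp(-x) solves the homogeneous equation (r = -1 is a root of multiplicity 2), multiply the trial by x^2. Try y_p = A*x^2*exp(-x). Substituting into the equation and dividing by exp(-x) gives A = 2, so y_p = 2*x^2*exp(-x).
General solution: y = C1*exp(-x) + 2*x^2*exp(-x) + C2*x*exp(-x).
Apply the initial conditions: y(0) = C1 = -5 and y'(0) = C2 - C1 = -4. Solving gives C1 = -5, C2 = -9.

y = -5*exp(-x) - 9*x*exp(-x) + 2*x**2*exp(-x)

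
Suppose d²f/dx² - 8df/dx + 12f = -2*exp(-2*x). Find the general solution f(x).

Characteristic equation r² - 8r + 12 = 0 factors as (r - 6)(r - 2) = 0, so r = 6, 2.
Hence f_h = C1*exp(6*x) + C2*exp(2*x).
Try f_p = A*exp(-2*x). Substituting into the equation and dividing by exp(-2*x) gives A = -1/16, so f_p = -exp(-2*x)/16.

f = -exp(-2*x)/16 + C1*exp(6*x) + C2*exp(2*x)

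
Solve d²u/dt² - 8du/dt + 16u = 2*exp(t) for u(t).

u = 2*exp(t)/9 + C1*exp(4*t) + C2*t*exp(4*t)

Characteristic equation r² - 8r + 16 = 0 has discriminant (-8)² - 4·(16) = 0, so r = 4 is a repeated root.
Hence u_h = (C1 + C2*t)*exp(4*t).
Try u_p = A*exp(t). Substituting into the equation and dividing by exp(t) gives A = 2/9, so u_p = 2*exp(t)/9.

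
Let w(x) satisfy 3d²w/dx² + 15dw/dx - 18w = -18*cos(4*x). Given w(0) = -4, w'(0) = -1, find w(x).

w = -431*exp(x)/119 - 48*exp(-6*x)/91 - 30*sin(4*x)/221 + 33*cos(4*x)/221

Divide through by 3: w'' + 5w' - 6w = -6*cos(4*x).
Characteristic equation r² + 5r - 6 = 0 factors as (r + 6)(r - 1) = 0, so r = -6, 1.
Hence w_h = C1*exp(-6*x) + C2*exp(x).
Try w_p = A*cos(4*x) + B*sin(4*x). Substituting and equating the coefficients of cos(4x) and sin(4x) gives A = 33/221, B = -30/221, so w_p = -30*sin(4*x)/221 + 33*cos(4*x)/221.
General solution: w = -30*sin(4*x)/221 + 33*cos(4*x)/221 + C1*exp(-6*x) + C2*exp(x).
Apply the initial conditions: w(0) = 33/221 + C1 + C2 = -4 and w'(0) = -120/221 + C2 - 6*C1 = -1. Solving gives C1 = -48/91, C2 = -431/119.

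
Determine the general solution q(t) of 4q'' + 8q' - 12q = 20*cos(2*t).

q = -7*cos(2*t)/13 + 4*sin(2*t)/13 + C1*exp(t) + C2*exp(-3*t)

Divide through by 4: q'' + 2q' - 3q = 5*cos(2*t).
Characteristic equation r² + 2r - 3 = 0 factors as (r - 1)(r + 3) = 0, so r = 1, -3.
Hence q_h = C1*exp(t) + C2*exp(-3*t).
Try q_p = A*cos(2*t) + B*sin(2*t). Substituting and equating the coefficients of cos(2t) and sin(2t) gives A = -7/13, B = 4/13, so q_p = -7*cos(2*t)/13 + 4*sin(2*t)/13.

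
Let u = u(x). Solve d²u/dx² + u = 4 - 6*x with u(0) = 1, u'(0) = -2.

u = 4 - 6*x - 3*cos(x) + 4*sin(x)

Characteristic equation r² + 1 = 0 has discriminant (0)² - 4·(1) = -4 < 0, so r = ± i.
Hence u_h = C1*cos(x) + C2*sin(x).
For the particular solution try u_p = A0 + A1*x. Substituting and matching coefficients of each power of x gives A0 = 4, A1 = -6, so u_p = 4 - 6*x.
General solution: u = 4 - 6*x + C1*cos(x) + C2*sin(x).
Apply the initial conditions: u(0) = 4 + C1 = 1 and u'(0) = -6 + C2 = -2. Solving gives C1 = -3, C2 = 4.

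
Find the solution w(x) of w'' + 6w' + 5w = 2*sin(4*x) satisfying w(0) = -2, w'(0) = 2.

Characteristic equation r² + 6r + 5 = 0 factors as (r + 1)(r + 5) = 0, so r = -1, -5.
Hence w_h = C1*exp(-x) + C2*exp(-5*x).
Try w_p = A*cos(4*x) + B*sin(4*x). Substituting and equating the coefficients of cos(4x) and sin(4x) gives A = -48/697, B = -22/697, so w_p = -48*cos(4*x)/697 - 22*sin(4*x)/697.
General solution: w = -48*cos(4*x)/697 - 22*sin(4*x)/697 + C1*exp(-x) + C2*exp(-5*x).
Apply the initial conditions: w(0) = -48/697 + C1 + C2 = -2 and w'(0) = -88/697 - C1 - 5*C2 = 2. Solving gives C1 = -32/17, C2 = -2/41.

w = -48*cos(4*x)/697 - 32*exp(-x)/17 - 22*sin(4*x)/697 - 2*exp(-5*x)/41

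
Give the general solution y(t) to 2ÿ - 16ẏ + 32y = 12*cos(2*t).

y = -6*sin(2*t)/25 + 9*cos(2*t)/50 + C1*exp(4*t) + C2*t*exp(4*t)

Divide through by 2: y'' - 8y' + 16y = 6*cos(2*t).
Characteristic equation r² - 8r + 16 = 0 has discriminant (-8)² - 4·(16) = 0, so r = 4 is a repeated root.
Hence y_h = (C1 + C2*t)*exp(4*t).
Try y_p = A*cos(2*t) + B*sin(2*t). Substituting and equating the coefficients of cos(2t) and sin(2t) gives A = 9/50, B = -6/25, so y_p = -6*sin(2*t)/25 + 9*cos(2*t)/50.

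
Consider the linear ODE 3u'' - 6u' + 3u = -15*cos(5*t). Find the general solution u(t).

u = 25*sin(5*t)/338 + 30*cos(5*t)/169 + C1*exp(t) + C2*t*exp(t)

Divide through by 3: u'' - 2u' + u = -5*cos(5*t).
Characteristic equation r² - 2r + 1 = 0 has discriminant (-2)² - 4·(1) = 0, so r = 1 is a repeated root.
Hence u_h = (C1 + C2*t)*exp(t).
Try u_p = A*cos(5*t) + B*sin(5*t). Substituting and equating the coefficients of cos(5t) and sin(5t) gives A = 30/169, B = 25/338, so u_p = 25*sin(5*t)/338 + 30*cos(5*t)/169.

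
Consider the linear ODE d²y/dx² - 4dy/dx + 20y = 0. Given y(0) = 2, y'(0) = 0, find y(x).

Characteristic equation r² - 4r + 20 = 0 has discriminant (-4)² - 4·(20) = -64 < 0, so r = 2 ± 4i.
Hence y_h = C1*cos(4*x)*exp(2*x) + C2*exp(2*x)*sin(4*x).
Apply the initial conditions: y(0) = C1 = 2 and y'(0) = 2*C1 + 4*C2 = 0. Solving gives C1 = 2, C2 = -1.

y = -exp(2*x)*sin(4*x) + 2*cos(4*x)*exp(2*x)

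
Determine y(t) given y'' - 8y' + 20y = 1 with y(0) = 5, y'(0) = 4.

Characteristic equation r² - 8r + 20 = 0 has discriminant (-8)² - 4·(20) = -16 < 0, so r = 4 ± 2i.
Hence y_h = C1*cos(2*t)*exp(4*t) + C2*exp(4*t)*sin(2*t).
For the particular solution try y_p = A0. Substituting and matching coefficients of each power of t gives A0 = 1/20, so y_p = 1/20.
General solution: y = 1/20 + C1*cos(2*t)*exp(4*t) + C2*exp(4*t)*sin(2*t).
Apply the initial conditions: y(0) = 1/20 + C1 = 5 and y'(0) = 2*C2 + 4*C1 = 4. Solving gives C1 = 99/20, C2 = -79/10.

y = 1/20 - 79*exp(4*t)*sin(2*t)/10 + 99*cos(2*t)*exp(4*t)/20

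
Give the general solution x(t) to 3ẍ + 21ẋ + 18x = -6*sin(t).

Divide through by 3: x'' + 7x' + 6x = -2*sin(t).
Characteristic equation r² + 7r + 6 = 0 factors as (r + 6)(r + 1) = 0, so r = -6, -1.
Hence x_h = C1*exp(-6*t) + C2*exp(-t).
Try x_p = A*cos(t) + B*sin(t). Substituting and equating the coefficients of cos(t) and sin(t) gives A = 7/37, B = -5/37, so x_p = -5*sin(t)/37 + 7*cos(t)/37.

x = -5*sin(t)/37 + 7*cos(t)/37 + C1*exp(-6*t) + C2*exp(-t)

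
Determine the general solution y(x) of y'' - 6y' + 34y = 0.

Characteristic equation r² - 6r + 34 = 0 has discriminant (-6)² - 4·(34) = -100 < 0, so r = 3 ± 5i.
Hence y_h = C1*cos(5*x)*exp(3*x) + C2*exp(3*x)*sin(5*x).

y = C1*cos(5*x)*exp(3*x) + C2*exp(3*x)*sin(5*x)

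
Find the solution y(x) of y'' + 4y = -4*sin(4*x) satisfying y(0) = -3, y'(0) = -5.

y = -3*cos(2*x) - 19*sin(2*x)/6 + sin(4*x)/3

Characteristic equation r² + 4 = 0 has discriminant (0)² - 4·(4) = -16 < 0, so r = ± 2i.
Hence y_h = C1*cos(2*x) + C2*sin(2*x).
Try y_p = A*cos(4*x) + B*sin(4*x). Substituting and equating the coefficients of cos(4x) and sin(4x) gives A = 0, B = 1/3, so y_p = sin(4*x)/3.
General solution: y = sin(4*x)/3 + C1*cos(2*x) + C2*sin(2*x).
Apply the initial conditions: y(0) = C1 = -3 and y'(0) = 4/3 + 2*C2 = -5. Solving gives C1 = -3, C2 = -19/6.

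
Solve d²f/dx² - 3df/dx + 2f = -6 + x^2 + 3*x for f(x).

f = 1 + x**2/2 + 3*x + C1*exp(2*x) + C2*exp(x)

Characteristic equation r² - 3r + 2 = 0 factors as (r - 2)(r - 1) = 0, so r = 2, 1.
Hence f_h = C1*exp(2*x) + C2*exp(x).
For the particular solution try f_p = A0 + A1*x + A2*x^2. Substituting and matching coefficients of each power of x gives A0 = 1, A1 = 3, A2 = 1/2, so f_p = 1 + x^2/2 + 3*x.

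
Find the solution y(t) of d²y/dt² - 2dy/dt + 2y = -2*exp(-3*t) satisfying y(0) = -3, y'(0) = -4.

Characteristic equation r² - 2r + 2 = 0 has discriminant (-2)² - 4·(2) = -4 < 0, so r = 1 ± i.
Hence y_h = C1*cos(t)*exp(t) + C2*exp(t)*sin(t).
Try y_p = A*exp(-3*t). Substituting into the equation and dividing by exp(-3*t) gives A = -2/17, so y_p = -2*exp(-3*t)/17.
General solution: y = -2*exp(-3*t)/17 + C1*cos(t)*exp(t) + C2*exp(t)*sin(t).
Apply the initial conditions: y(0) = -2/17 + C1 = -3 and y'(0) = 6/17 + C1 + C2 = -4. Solving gives C1 = -49/17, C2 = -25/17.

y = -2*exp(-3*t)/17 - 49*cos(t)*exp(t)/17 - 25*exp(t)*sin(t)/17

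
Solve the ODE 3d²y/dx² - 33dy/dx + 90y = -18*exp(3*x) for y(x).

Divide through by 3: y'' - 11y' + 30y = -6*exp(3*x).
Characteristic equation r² - 11r + 30 = 0 factors as (r - 6)(r - 5) = 0, so r = 6, 5.
Hence y_h = C1*exp(6*x) + C2*exp(5*x).
Try y_p = A*exp(3*x). Substituting into the equation and dividing by exp(3*x) gives A = -1, so y_p = -exp(3*x).

y = -exp(3*x) + C1*exp(6*x) + C2*exp(5*x)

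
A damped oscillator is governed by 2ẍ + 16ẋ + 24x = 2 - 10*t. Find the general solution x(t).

x = 13/36 - 5*t/12 + C1*exp(-2*t) + C2*exp(-6*t)

Divide through by 2: x'' + 8x' + 12x = 1 - 5*t.
Characteristic equation r² + 8r + 12 = 0 factors as (r + 2)(r + 6) = 0, so r = -2, -6.
Hence x_h = C1*exp(-2*t) + C2*exp(-6*t).
For the particular solution try x_p = A0 + A1*t. Substituting and matching coefficients of each power of t gives A0 = 13/36, A1 = -5/12, so x_p = 13/36 - 5*t/12.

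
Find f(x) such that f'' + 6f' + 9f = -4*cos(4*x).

Characteristic equation r² + 6r + 9 = 0 has discriminant (6)² - 4·(9) = 0, so r = -3 is a repeated root.
Hence f_h = (C1 + C2*x)*exp(-3*x).
Try f_p = A*cos(4*x) + B*sin(4*x). Substituting and equating the coefficients of cos(4x) and sin(4x) gives A = 28/625, B = -96/625, so f_p = -96*sin(4*x)/625 + 28*cos(4*x)/625.

f = -96*sin(4*x)/625 + 28*cos(4*x)/625 + C1*exp(-3*x) + C2*x*exp(-3*x)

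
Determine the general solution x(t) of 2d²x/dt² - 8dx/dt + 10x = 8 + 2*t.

x = 24/25 + t/5 + C1*cos(t)*exp(2*t) + C2*exp(2*t)*sin(t)

Divide through by 2: x'' - 4x' + 5x = 4 + t.
Characteristic equation r² - 4r + 5 = 0 has discriminant (-4)² - 4·(5) = -4 < 0, so r = 2 ± i.
Hence x_h = C1*cos(t)*exp(2*t) + C2*exp(2*t)*sin(t).
For the particular solution try x_p = A0 + A1*t. Substituting and matching coefficients of each power of t gives A0 = 24/25, A1 = 1/5, so x_p = 24/25 + t/5.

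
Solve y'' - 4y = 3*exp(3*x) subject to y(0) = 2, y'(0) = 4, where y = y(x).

Characteristic equation r² - 4 = 0 factors as (r + 2)(r - 2) = 0, so r = -2, 2.
Hence y_h = C1*exp(-2*x) + C2*exp(2*x).
Try y_p = A*exp(3*x). Substituting into the equation and dividing by exp(3*x) gives A = 3/5, so y_p = 3*exp(3*x)/5.
General solution: y = 3*exp(3*x)/5 + C1*exp(-2*x) + C2*exp(2*x).
Apply the initial conditions: y(0) = 3/5 + C1 + C2 = 2 and y'(0) = 9/5 - 2*C1 + 2*C2 = 4. Solving gives C1 = 3/20, C2 = 5/4.

y = 3*exp(3*x)/5 + 3*exp(-2*x)/20 + 5*exp(2*x)/4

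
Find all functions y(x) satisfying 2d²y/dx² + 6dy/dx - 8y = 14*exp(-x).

Divide through by 2: y'' + 3y' - 4y = 7*exp(-x).
Characteristic equation r² + 3r - 4 = 0 factors as (r - 1)(r + 4) = 0, so r = 1, -4.
Hence y_h = C1*exp(x) + C2*exp(-4*x).
Try y_p = A*exp(-x). Substituting into the equation and dividing by exp(-x) gives A = -7/6, so y_p = -7*exp(-x)/6.

y = -7*exp(-x)/6 + C1*exp(x) + C2*exp(-4*x)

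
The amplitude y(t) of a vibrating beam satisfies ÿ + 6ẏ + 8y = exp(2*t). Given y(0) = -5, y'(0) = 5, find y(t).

Characteristic equation r² + 6r + 8 = 0 factors as (r + 4)(r + 2) = 0, so r = -4, -2.
Hence y_h = C1*exp(-4*t) + C2*exp(-2*t).
Try y_p = A*exp(2*t). Substituting into the equation and dividing by exp(2*t) gives A = 1/24, so y_p = exp(2*t)/24.
General solution: y = exp(2*t)/24 + C1*exp(-4*t) + C2*exp(-2*t).
Apply the initial conditions: y(0) = 1/24 + C1 + C2 = -5 and y'(0) = 1/12 - 4*C1 - 2*C2 = 5. Solving gives C1 = 31/12, C2 = -61/8.

y = -61*exp(-2*t)/8 + exp(2*t)/24 + 31*exp(-4*t)/12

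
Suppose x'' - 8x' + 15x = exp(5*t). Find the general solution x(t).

x = C1*exp(3*t) + C2*exp(5*t) + t*exp(5*t)/2

Characteristic equation r² - 8r + 15 = 0 factors as (r - 3)(r - 5) = 0, so r = 3, 5.
Hence x_h = C1*exp(3*t) + C2*exp(5*t).
Since exp(5*t) solves the homogeneous equation (r = 5 is a root of multiplicity 1), multiply the trial by t. Try x_p = A*t*exp(5*t). Substituting into the equation and dividing by exp(5*t) gives A = 1/2, so x_p = t*exp(5*t)/2.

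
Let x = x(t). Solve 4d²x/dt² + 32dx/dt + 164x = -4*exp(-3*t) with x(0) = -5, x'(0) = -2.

x = -exp(-3*t)/26 - 571*exp(-4*t)*sin(5*t)/130 - 129*cos(5*t)*exp(-4*t)/26

Divide through by 4: x'' + 8x' + 41x = -exp(-3*t).
Characteristic equation r² + 8r + 41 = 0 has discriminant (8)² - 4·(41) = -100 < 0, so r = -4 ± 5i.
Hence x_h = C1*cos(5*t)*exp(-4*t) + C2*exp(-4*t)*sin(5*t).
Try x_p = A*exp(-3*t). Substituting into the equation and dividing by exp(-3*t) gives A = -1/26, so x_p = -exp(-3*t)/26.
General solution: x = -exp(-3*t)/26 + C1*cos(5*t)*exp(-4*t) + C2*exp(-4*t)*sin(5*t).
Apply the initial conditions: x(0) = -1/26 + C1 = -5 and x'(0) = 3/26 - 4*C1 + 5*C2 = -2. Solving gives C1 = -129/26, C2 = -571/130.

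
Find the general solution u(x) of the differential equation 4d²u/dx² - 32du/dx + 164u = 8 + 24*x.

u = 130/1681 + 6*x/41 + C1*cos(5*x)*exp(4*x) + C2*exp(4*x)*sin(5*x)

Divide through by 4: u'' - 8u' + 41u = 2 + 6*x.
Characteristic equation r² - 8r + 41 = 0 has discriminant (-8)² - 4·(41) = -100 < 0, so r = 4 ± 5i.
Hence u_h = C1*cos(5*x)*exp(4*x) + C2*exp(4*x)*sin(5*x).
For the particular solution try u_p = A0 + A1*x. Substituting and matching coefficients of each power of x gives A0 = 130/1681, A1 = 6/41, so u_p = 130/1681 + 6*x/41.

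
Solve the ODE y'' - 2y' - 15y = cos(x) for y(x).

y = -4*cos(x)/65 - sin(x)/130 + C1*exp(-3*x) + C2*exp(5*x)

Characteristic equation r² - 2r - 15 = 0 factors as (r + 3)(r - 5) = 0, so r = -3, 5.
Hence y_h = C1*exp(-3*x) + C2*exp(5*x).
Try y_p = A*cos(x) + B*sin(x). Substituting and equating the coefficients of cos(x) and sin(x) gives A = -4/65, B = -1/130, so y_p = -4*cos(x)/65 - sin(x)/130.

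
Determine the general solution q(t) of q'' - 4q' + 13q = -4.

q = -4/13 + C1*cos(3*t)*exp(2*t) + C2*exp(2*t)*sin(3*t)

Characteristic equation r² - 4r + 13 = 0 has discriminant (-4)² - 4·(13) = -36 < 0, so r = 2 ± 3i.
Hence q_h = C1*cos(3*t)*exp(2*t) + C2*exp(2*t)*sin(3*t).
For the particular solution try q_p = A0. Substituting and matching coefficients of each power of t gives A0 = -4/13, so q_p = -4/13.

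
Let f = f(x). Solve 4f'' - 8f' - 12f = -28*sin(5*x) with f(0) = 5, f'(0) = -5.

f = -35*exp(3*x)/136 - 35*cos(5*x)/442 + 49*sin(5*x)/221 + 555*exp(-x)/104

Divide through by 4: f'' - 2f' - 3f = -7*sin(5*x).
Characteristic equation r² - 2r - 3 = 0 factors as (r - 3)(r + 1) = 0, so r = 3, -1.
Hence f_h = C1*exp(3*x) + C2*exp(-x).
Try f_p = A*cos(5*x) + B*sin(5*x). Substituting and equating the coefficients of cos(5x) and sin(5x) gives A = -35/442, B = 49/221, so f_p = -35*cos(5*x)/442 + 49*sin(5*x)/221.
General solution: f = -35*cos(5*x)/442 + 49*sin(5*x)/221 + C1*exp(3*x) + C2*exp(-x).
Apply the initial conditions: f(0) = -35/442 + C1 + C2 = 5 and f'(0) = 245/221 - C2 + 3*C1 = -5. Solving gives C1 = -35/136, C2 = 555/104.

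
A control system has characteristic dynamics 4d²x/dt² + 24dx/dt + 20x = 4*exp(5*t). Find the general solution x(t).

x = exp(5*t)/60 + C1*exp(-t) + C2*exp(-5*t)

Divide through by 4: x'' + 6x' + 5x = exp(5*t).
Characteristic equation r² + 6r + 5 = 0 factors as (r + 1)(r + 5) = 0, so r = -1, -5.
Hence x_h = C1*exp(-t) + C2*exp(-5*t).
Try x_p = A*exp(5*t). Substituting into the equation and dividing by exp(5*t) gives A = 1/60, so x_p = exp(5*t)/60.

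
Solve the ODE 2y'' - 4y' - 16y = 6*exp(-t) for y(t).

Divide through by 2: y'' - 2y' - 8y = 3*exp(-t).
Characteristic equation r² - 2r - 8 = 0 factors as (r + 2)(r - 4) = 0, so r = -2, 4.
Hence y_h = C1*exp(-2*t) + C2*exp(4*t).
Try y_p = A*exp(-t). Substituting into the equation and dividing by exp(-t) gives A = -3/5, so y_p = -3*exp(-t)/5.

y = -3*exp(-t)/5 + C1*exp(-2*t) + C2*exp(4*t)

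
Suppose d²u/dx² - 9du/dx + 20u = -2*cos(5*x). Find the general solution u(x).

Characteristic equation r² - 9r + 20 = 0 factors as (r - 5)(r - 4) = 0, so r = 5, 4.
Hence u_h = C1*exp(5*x) + C2*exp(4*x).
Try u_p = A*cos(5*x) + B*sin(5*x). Substituting and equating the coefficients of cos(5x) and sin(5x) gives A = 1/205, B = 9/205, so u_p = cos(5*x)/205 + 9*sin(5*x)/205.

u = cos(5*x)/205 + 9*sin(5*x)/205 + C1*exp(5*x) + C2*exp(4*x)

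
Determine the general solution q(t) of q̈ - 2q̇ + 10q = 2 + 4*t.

Characteristic equation r² - 2r + 10 = 0 has discriminant (-2)² - 4·(10) = -36 < 0, so r = 1 ± 3i.
Hence q_h = C1*cos(3*t)*exp(t) + C2*exp(t)*sin(3*t).
For the particular solution try q_p = A0 + A1*t. Substituting and matching coefficients of each power of t gives A0 = 7/25, A1 = 2/5, so q_p = 7/25 + 2*t/5.

q = 7/25 + 2*t/5 + C1*cos(3*t)*exp(t) + C2*exp(t)*sin(3*t)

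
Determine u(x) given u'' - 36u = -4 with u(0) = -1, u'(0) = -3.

u = 1/9 - 29*exp(6*x)/36 - 11*exp(-6*x)/36

Characteristic equation r² - 36 = 0 factors as (r - 6)(r + 6) = 0, so r = 6, -6.
Hence u_h = C1*exp(6*x) + C2*exp(-6*x).
For the particular solution try u_p = A0. Substituting and matching coefficients of each power of x gives A0 = 1/9, so u_p = 1/9.
General solution: u = 1/9 + C1*exp(6*x) + C2*exp(-6*x).
Apply the initial conditions: u(0) = 1/9 + C1 + C2 = -1 and u'(0) = -6*C2 + 6*C1 = -3. Solving gives C1 = -29/36, C2 = -11/36.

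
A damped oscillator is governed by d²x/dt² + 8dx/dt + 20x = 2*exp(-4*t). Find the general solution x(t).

x = exp(-4*t)/2 + C1*cos(2*t)*exp(-4*t) + C2*exp(-4*t)*sin(2*t)

Characteristic equation r² + 8r + 20 = 0 has discriminant (8)² - 4·(20) = -16 < 0, so r = -4 ± 2i.
Hence x_h = C1*cos(2*t)*exp(-4*t) + C2*exp(-4*t)*sin(2*t).
Try x_p = A*exp(-4*t). Substituting into the equation and dividing by exp(-4*t) gives A = 1/2, so x_p = exp(-4*t)/2.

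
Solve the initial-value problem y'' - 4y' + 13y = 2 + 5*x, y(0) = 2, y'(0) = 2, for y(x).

Characteristic equation r² - 4r + 13 = 0 has discriminant (-4)² - 4·(13) = -36 < 0, so r = 2 ± 3i.
Hence y_h = C1*cos(3*x)*exp(2*x) + C2*exp(2*x)*sin(3*x).
For the particular solution try y_p = A0 + A1*x. Substituting and matching coefficients of each power of x gives A0 = 46/169, A1 = 5/13, so y_p = 46/169 + 5*x/13.
General solution: y = 46/169 + 5*x/13 + C1*cos(3*x)*exp(2*x) + C2*exp(2*x)*sin(3*x).
Apply the initial conditions: y(0) = 46/169 + C1 = 2 and y'(0) = 5/13 + 2*C1 + 3*C2 = 2. Solving gives C1 = 292/169, C2 = -311/507.

y = 46/169 + 5*x/13 - 311*exp(2*x)*sin(3*x)/507 + 292*cos(3*x)*exp(2*x)/169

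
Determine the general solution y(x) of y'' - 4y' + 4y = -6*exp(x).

Characteristic equation r² - 4r + 4 = 0 has discriminant (-4)² - 4·(4) = 0, so r = 2 is a repeated root.
Hence y_h = (C1 + C2*x)*exp(2*x).
Try y_p = A*exp(x). Substituting into the equation and dividing by exp(x) gives A = -6, so y_p = -6*exp(x).

y = -6*exp(x) + C1*exp(2*x) + C2*x*exp(2*x)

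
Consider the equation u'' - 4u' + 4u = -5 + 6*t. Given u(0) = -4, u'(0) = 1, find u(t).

Characteristic equation r² - 4r + 4 = 0 has discriminant (-4)² - 4·(4) = 0, so r = 2 is a repeated root.
Hence u_h = (C1 + C2*t)*exp(2*t).
For the particular solution try u_p = A0 + A1*t. Substituting and matching coefficients of each power of t gives A0 = 1/4, A1 = 3/2, so u_p = 1/4 + 3*t/2.
General solution: u = 1/4 + 3*t/2 + C1*exp(2*t) + C2*t*exp(2*t).
Apply the initial conditions: u(0) = 1/4 + C1 = -4 and u'(0) = 3/2 + C2 + 2*C1 = 1. Solving gives C1 = -17/4, C2 = 8.

u = 1/4 - 17*exp(2*t)/4 + 3*t/2 + 8*t*exp(2*t)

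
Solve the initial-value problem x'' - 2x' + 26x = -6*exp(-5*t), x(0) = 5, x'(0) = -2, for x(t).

x = -6*exp(-5*t)/61 - 463*exp(t)*sin(5*t)/305 + 311*cos(5*t)*exp(t)/61

Characteristic equation r² - 2r + 26 = 0 has discriminant (-2)² - 4·(26) = -100 < 0, so r = 1 ± 5i.
Hence x_h = C1*cos(5*t)*exp(t) + C2*exp(t)*sin(5*t).
Try x_p = A*exp(-5*t). Substituting into the equation and dividing by exp(-5*t) gives A = -6/61, so x_p = -6*exp(-5*t)/61.
General solution: x = -6*exp(-5*t)/61 + C1*cos(5*t)*exp(t) + C2*exp(t)*sin(5*t).
Apply the initial conditions: x(0) = -6/61 + C1 = 5 and x'(0) = 30/61 + C1 + 5*C2 = -2. Solving gives C1 = 311/61, C2 = -463/305.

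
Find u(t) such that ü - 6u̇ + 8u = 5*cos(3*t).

Characteristic equation r² - 6r + 8 = 0 factors as (r - 2)(r - 4) = 0, so r = 2, 4.
Hence u_h = C1*exp(2*t) + C2*exp(4*t).
Try u_p = A*cos(3*t) + B*sin(3*t). Substituting and equating the coefficients of cos(3t) and sin(3t) gives A = -1/65, B = -18/65, so u_p = -18*sin(3*t)/65 - cos(3*t)/65.

u = -18*sin(3*t)/65 - cos(3*t)/65 + C1*exp(2*t) + C2*exp(4*t)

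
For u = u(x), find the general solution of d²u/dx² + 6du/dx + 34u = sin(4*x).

u = -2*cos(4*x)/75 + sin(4*x)/50 + C1*cos(5*x)*exp(-3*x) + C2*exp(-3*x)*sin(5*x)

Characteristic equation r² + 6r + 34 = 0 has discriminant (6)² - 4·(34) = -100 < 0, so r = -3 ± 5i.
Hence u_h = C1*cos(5*x)*exp(-3*x) + C2*exp(-3*x)*sin(5*x).
Try u_p = A*cos(4*x) + B*sin(4*x). Substituting and equating the coefficients of cos(4x) and sin(4x) gives A = -2/75, B = 1/50, so u_p = -2*cos(4*x)/75 + sin(4*x)/50.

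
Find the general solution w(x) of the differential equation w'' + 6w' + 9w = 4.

Characteristic equation r² + 6r + 9 = 0 has discriminant (6)² - 4·(9) = 0, so r = -3 is a repeated root.
Hence w_h = (C1 + C2*x)*exp(-3*x).
For the particular solution try w_p = A0. Substituting and matching coefficients of each power of x gives A0 = 4/9, so w_p = 4/9.

w = 4/9 + C1*exp(-3*x) + C2*x*exp(-3*x)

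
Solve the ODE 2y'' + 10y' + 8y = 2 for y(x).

y = 1/4 + C1*exp(-x) + C2*exp(-4*x)

Divide through by 2: y'' + 5y' + 4y = 1.
Characteristic equation r² + 5r + 4 = 0 factors as (r + 1)(r + 4) = 0, so r = -1, -4.
Hence y_h = C1*exp(-x) + C2*exp(-4*x).
For the particular solution try y_p = A0. Substituting and matching coefficients of each power of x gives A0 = 1/4, so y_p = 1/4.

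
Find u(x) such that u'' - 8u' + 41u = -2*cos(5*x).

Characteristic equation r² - 8r + 41 = 0 has discriminant (-8)² - 4·(41) = -100 < 0, so r = 4 ± 5i.
Hence u_h = C1*cos(5*x)*exp(4*x) + C2*exp(4*x)*sin(5*x).
Try u_p = A*cos(5*x) + B*sin(5*x). Substituting and equating the coefficients of cos(5x) and sin(5x) gives A = -1/58, B = 5/116, so u_p = -cos(5*x)/58 + 5*sin(5*x)/116.

u = -cos(5*x)/58 + 5*sin(5*x)/116 + C1*cos(5*x)*exp(4*x) + C2*exp(4*x)*sin(5*x)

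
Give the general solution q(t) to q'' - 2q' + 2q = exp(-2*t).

q = exp(-2*t)/10 + C1*cos(t)*exp(t) + C2*exp(t)*sin(t)

Characteristic equation r² - 2r + 2 = 0 has discriminant (-2)² - 4·(2) = -4 < 0, so r = 1 ± i.
Hence q_h = C1*cos(t)*exp(t) + C2*exp(t)*sin(t).
Try q_p = A*exp(-2*t). Substituting into the equation and dividing by exp(-2*t) gives A = 1/10, so q_p = exp(-2*t)/10.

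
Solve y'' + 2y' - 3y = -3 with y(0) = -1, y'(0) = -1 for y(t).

Characteristic equation r² + 2r - 3 = 0 factors as (r + 3)(r - 1) = 0, so r = -3, 1.
Hence y_h = C1*exp(-3*t) + C2*exp(t).
For the particular solution try y_p = A0. Substituting and matching coefficients of each power of t gives A0 = 1, so y_p = 1.
General solution: y = 1 + C1*exp(-3*t) + C2*exp(t).
Apply the initial conditions: y(0) = 1 + C1 + C2 = -1 and y'(0) = C2 - 3*C1 = -1. Solving gives C1 = -1/4, C2 = -7/4.

y = 1 - 7*exp(t)/4 - exp(-3*t)/4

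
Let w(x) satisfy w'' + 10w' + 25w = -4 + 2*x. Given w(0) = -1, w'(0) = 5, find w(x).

w = -24/125 - 101*exp(-5*x)/125 + 2*x/25 + 22*x*exp(-5*x)/25

Characteristic equation r² + 10r + 25 = 0 has discriminant (10)² - 4·(25) = 0, so r = -5 is a repeated root.
Hence w_h = (C1 + C2*x)*exp(-5*x).
For the particular solution try w_p = A0 + A1*x. Substituting and matching coefficients of each power of x gives A0 = -24/125, A1 = 2/25, so w_p = -24/125 + 2*x/25.
General solution: w = -24/125 + 2*x/25 + C1*exp(-5*x) + C2*x*exp(-5*x).
Apply the initial conditions: w(0) = -24/125 + C1 = -1 and w'(0) = 2/25 + C2 - 5*C1 = 5. Solving gives C1 = -101/125, C2 = 22/25.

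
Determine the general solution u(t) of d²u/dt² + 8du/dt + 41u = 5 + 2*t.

Characteristic equation r² + 8r + 41 = 0 has discriminant (8)² - 4·(41) = -100 < 0, so r = -4 ± 5i.
Hence u_h = C1*cos(5*t)*exp(-4*t) + C2*exp(-4*t)*sin(5*t).
For the particular solution try u_p = A0 + A1*t. Substituting and matching coefficients of each power of t gives A0 = 189/1681, A1 = 2/41, so u_p = 189/1681 + 2*t/41.

u = 189/1681 + 2*t/41 + C1*cos(5*t)*exp(-4*t) + C2*exp(-4*t)*sin(5*t)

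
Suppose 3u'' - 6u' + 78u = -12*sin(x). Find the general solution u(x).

Divide through by 3: u'' - 2u' + 26u = -4*sin(x).
Characteristic equation r² - 2r + 26 = 0 has discriminant (-2)² - 4·(26) = -100 < 0, so r = 1 ± 5i.
Hence u_h = C1*cos(5*x)*exp(x) + C2*exp(x)*sin(5*x).
Try u_p = A*cos(x) + B*sin(x). Substituting and equating the coefficients of cos(x) and sin(x) gives A = -8/629, B = -100/629, so u_p = -100*sin(x)/629 - 8*cos(x)/629.

u = -100*sin(x)/629 - 8*cos(x)/629 + C1*cos(5*x)*exp(x) + C2*exp(x)*sin(5*x)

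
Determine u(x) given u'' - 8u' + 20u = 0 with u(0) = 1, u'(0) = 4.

Characteristic equation r² - 8r + 20 = 0 has discriminant (-8)² - 4·(20) = -16 < 0, so r = 4 ± 2i.
Hence u_h = C1*cos(2*x)*exp(4*x) + C2*exp(4*x)*sin(2*x).
Apply the initial conditions: u(0) = C1 = 1 and u'(0) = 2*C2 + 4*C1 = 4. Solving gives C1 = 1, C2 = 0.

u = cos(2*x)*exp(4*x)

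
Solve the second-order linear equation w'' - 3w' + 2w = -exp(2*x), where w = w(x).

Characteristic equation r² - 3r + 2 = 0 factors as (r - 2)(r - 1) = 0, so r = 2, 1.
Hence w_h = C1*exp(2*x) + C2*exp(x).
Since exp(2*x) solves the homogeneous equation (r = 2 is a root of multiplicity 1), multiply the trial by x. Try w_p = A*x*exp(2*x). Substituting into the equation and dividing by exp(2*x) gives A = -1, so w_p = -x*exp(2*x).

w = C1*exp(2*x) + C2*exp(x) - x*exp(2*x)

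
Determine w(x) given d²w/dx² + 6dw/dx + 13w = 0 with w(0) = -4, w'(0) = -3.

Characteristic equation r² + 6r + 13 = 0 has discriminant (6)² - 4·(13) = -16 < 0, so r = -3 ± 2i.
Hence w_h = C1*cos(2*x)*exp(-3*x) + C2*exp(-3*x)*sin(2*x).
Apply the initial conditions: w(0) = C1 = -4 and w'(0) = -3*C1 + 2*C2 = -3. Solving gives C1 = -4, C2 = -15/2.

w = -4*cos(2*x)*exp(-3*x) - 15*exp(-3*x)*sin(2*x)/2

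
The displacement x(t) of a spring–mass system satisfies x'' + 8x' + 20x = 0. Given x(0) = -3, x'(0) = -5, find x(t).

x = -3*cos(2*t)*exp(-4*t) - 17*exp(-4*t)*sin(2*t)/2

Characteristic equation r² + 8r + 20 = 0 has discriminant (8)² - 4·(20) = -16 < 0, so r = -4 ± 2i.
Hence x_h = C1*cos(2*t)*exp(-4*t) + C2*exp(-4*t)*sin(2*t).
Apply the initial conditions: x(0) = C1 = -3 and x'(0) = -4*C1 + 2*C2 = -5. Solving gives C1 = -3, C2 = -17/2.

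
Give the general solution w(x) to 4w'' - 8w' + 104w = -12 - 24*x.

w = -45/338 - 3*x/13 + C1*cos(5*x)*exp(x) + C2*exp(x)*sin(5*x)

Divide through by 4: w'' - 2w' + 26w = -3 - 6*x.
Characteristic equation r² - 2r + 26 = 0 has discriminant (-2)² - 4·(26) = -100 < 0, so r = 1 ± 5i.
Hence w_h = C1*cos(5*x)*exp(x) + C2*exp(x)*sin(5*x).
For the particular solution try w_p = A0 + A1*x. Substituting and matching coefficients of each power of x gives A0 = -45/338, A1 = -3/13, so w_p = -45/338 - 3*x/13.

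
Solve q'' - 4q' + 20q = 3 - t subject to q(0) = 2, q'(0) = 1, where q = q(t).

q = 7/50 - t/20 - 267*exp(2*t)*sin(4*t)/400 + 93*cos(4*t)*exp(2*t)/50

Characteristic equation r² - 4r + 20 = 0 has discriminant (-4)² - 4·(20) = -64 < 0, so r = 2 ± 4i.
Hence q_h = C1*cos(4*t)*exp(2*t) + C2*exp(2*t)*sin(4*t).
For the particular solution try q_p = A0 + A1*t. Substituting and matching coefficients of each power of t gives A0 = 7/50, A1 = -1/20, so q_p = 7/50 - t/20.
General solution: q = 7/50 - t/20 + C1*cos(4*t)*exp(2*t) + C2*exp(2*t)*sin(4*t).
Apply the initial conditions: q(0) = 7/50 + C1 = 2 and q'(0) = -1/20 + 2*C1 + 4*C2 = 1. Solving gives C1 = 93/50, C2 = -267/400.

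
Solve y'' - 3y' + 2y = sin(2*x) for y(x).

Characteristic equation r² - 3r + 2 = 0 factors as (r - 1)(r - 2) = 0, so r = 1, 2.
Hence y_h = C1*exp(x) + C2*exp(2*x).
Try y_p = A*cos(2*x) + B*sin(2*x). Substituting and equating the coefficients of cos(2x) and sin(2x) gives A = 3/20, B = -1/20, so y_p = -sin(2*x)/20 + 3*cos(2*x)/20.

y = -sin(2*x)/20 + 3*cos(2*x)/20 + C1*exp(x) + C2*exp(2*x)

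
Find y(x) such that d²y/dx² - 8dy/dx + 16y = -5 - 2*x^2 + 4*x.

Characteristic equation r² - 8r + 16 = 0 has discriminant (-8)² - 4·(16) = 0, so r = 4 is a repeated root.
Hence y_h = (C1 + C2*x)*exp(4*x).
For the particular solution try y_p = A0 + A1*x + A2*x^2. Substituting and matching coefficients of each power of x gives A0 = -15/64, A1 = 1/8, A2 = -1/8, so y_p = -15/64 - x^2/8 + x/8.

y = -15/64 - x**2/8 + x/8 + C1*exp(4*x) + C2*x*exp(4*x)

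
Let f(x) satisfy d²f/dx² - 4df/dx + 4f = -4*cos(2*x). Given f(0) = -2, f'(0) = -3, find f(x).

f = sin(2*x)/2 - 2*exp(2*x)

Characteristic equation r² - 4r + 4 = 0 has discriminant (-4)² - 4·(4) = 0, so r = 2 is a repeated root.
Hence f_h = (C1 + C2*x)*exp(2*x).
Try f_p = A*cos(2*x) + B*sin(2*x). Substituting and equating the coefficients of cos(2x) and sin(2x) gives A = 0, B = 1/2, so f_p = sin(2*x)/2.
General solution: f = sin(2*x)/2 + C1*exp(2*x) + C2*x*exp(2*x).
Apply the initial conditions: f(0) = C1 = -2 and f'(0) = 1 + C2 + 2*C1 = -3. Solving gives C1 = -2, C2 = 0.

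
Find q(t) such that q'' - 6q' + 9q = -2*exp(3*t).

Characteristic equation r² - 6r + 9 = 0 has discriminant (-6)² - 4·(9) = 0, so r = 3 is a repeated root.
Hence q_h = (C1 + C2*t)*exp(3*t).
Since exp(3*t) solves the homogeneous equation (r = 3 is a root of multiplicity 2), multiply the trial by t^2. Try q_p = A*t^2*exp(3*t). Substituting into the equation and dividing by exp(3*t) gives A = -1, so q_p = -t^2*exp(3*t).

q = C1*exp(3*t) - t**2*exp(3*t) + C2*t*exp(3*t)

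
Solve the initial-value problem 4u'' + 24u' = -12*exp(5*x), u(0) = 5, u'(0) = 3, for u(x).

u = 28/5 - 6*exp(-6*x)/11 - 3*exp(5*x)/55

Divide through by 4: u'' + 6u' = -3*exp(5*x).
Characteristic equation r² + 6r = 0 factors as (r + 6)r = 0, so r = -6, 0.
Hence u_h = C1*exp(-6*x) + C2.
Try u_p = A*exp(5*x). Substituting into the equation and dividing by exp(5*x) gives A = -3/55, so u_p = -3*exp(5*x)/55.
General solution: u = C2 - 3*exp(5*x)/55 + C1*exp(-6*x).
Apply the initial conditions: u(0) = -3/55 + C1 + C2 = 5 and u'(0) = -3/11 - 6*C1 = 3. Solving gives C1 = -6/11, C2 = 28/5.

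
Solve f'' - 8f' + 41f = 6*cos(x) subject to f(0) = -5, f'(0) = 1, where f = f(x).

f = -3*sin(x)/104 + 15*cos(x)/104 - 535*cos(5*x)*exp(4*x)/104 + 2247*exp(4*x)*sin(5*x)/520

Characteristic equation r² - 8r + 41 = 0 has discriminant (-8)² - 4·(41) = -100 < 0, so r = 4 ± 5i.
Hence f_h = C1*cos(5*x)*exp(4*x) + C2*exp(4*x)*sin(5*x).
Try f_p = A*cos(x) + B*sin(x). Substituting and equating the coefficients of cos(x) and sin(x) gives A = 15/104, B = -3/104, so f_p = -3*sin(x)/104 + 15*cos(x)/104.
General solution: f = -3*sin(x)/104 + 15*cos(x)/104 + C1*cos(5*x)*exp(4*x) + C2*exp(4*x)*sin(5*x).
Apply the initial conditions: f(0) = 15/104 + C1 = -5 and f'(0) = -3/104 + 4*C1 + 5*C2 = 1. Solving gives C1 = -535/104, C2 = 2247/520.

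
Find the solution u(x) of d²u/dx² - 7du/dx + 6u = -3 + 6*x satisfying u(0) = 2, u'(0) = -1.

Characteristic equation r² - 7r + 6 = 0 factors as (r - 6)(r - 1) = 0, so r = 6, 1.
Hence u_h = C1*exp(6*x) + C2*exp(x).
For the particular solution try u_p = A0 + A1*x. Substituting and matching coefficients of each power of x gives A0 = 2/3, A1 = 1, so u_p = 2/3 + x.
General solution: u = 2/3 + x + C1*exp(6*x) + C2*exp(x).
Apply the initial conditions: u(0) = 2/3 + C1 + C2 = 2 and u'(0) = 1 + C2 + 6*C1 = -1. Solving gives C1 = -2/3, C2 = 2.

u = 2/3 + x + 2*exp(x) - 2*exp(6*x)/3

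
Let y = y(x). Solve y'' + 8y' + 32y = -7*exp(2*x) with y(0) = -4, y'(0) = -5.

Characteristic equation r² + 8r + 32 = 0 has discriminant (8)² - 4·(32) = -64 < 0, so r = -4 ± 4i.
Hence y_h = C1*cos(4*x)*exp(-4*x) + C2*exp(-4*x)*sin(4*x).
Try y_p = A*exp(2*x). Substituting into the equation and dividing by exp(2*x) gives A = -7/52, so y_p = -7*exp(2*x)/52.
General solution: y = -7*exp(2*x)/52 + C1*cos(4*x)*exp(-4*x) + C2*exp(-4*x)*sin(4*x).
Apply the initial conditions: y(0) = -7/52 + C1 = -4 and y'(0) = -7/26 - 4*C1 + 4*C2 = -5. Solving gives C1 = -201/52, C2 = -525/104.

y = -7*exp(2*x)/52 - 525*exp(-4*x)*sin(4*x)/104 - 201*cos(4*x)*exp(-4*x)/52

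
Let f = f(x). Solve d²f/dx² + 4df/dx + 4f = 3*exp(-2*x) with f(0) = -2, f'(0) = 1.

f = -2*exp(-2*x) - 3*x*exp(-2*x) + 3*x**2*exp(-2*x)/2

Characteristic equation r² + 4r + 4 = 0 has discriminant (4)² - 4·(4) = 0, so r = -2 is a repeated root.
Hence f_h = (C1 + C2*x)*exp(-2*x).
Since exp(-2*x) solves the homogeneous equation (r = -2 is a root of multiplicity 2), multiply the trial by x^2. Try f_p = A*x^2*exp(-2*x). Substituting into the equation and dividing by exp(-2*x) gives A = 3/2, so f_p = 3*x^2*exp(-2*x)/2.
General solution: f = C1*exp(-2*x) + 3*x^2*exp(-2*x)/2 + C2*x*exp(-2*x).
Apply the initial conditions: f(0) = C1 = -2 and f'(0) = C2 - 2*C1 = 1. Solving gives C1 = -2, C2 = -3.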